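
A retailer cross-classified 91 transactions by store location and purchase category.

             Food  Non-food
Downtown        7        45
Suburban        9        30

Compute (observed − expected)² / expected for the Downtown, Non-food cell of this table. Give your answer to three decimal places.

Row total (Downtown) = 52; column total (Non-food) = 75; N = 91.
Expected count E = 52 × 75 / 91 = 42.8571.
Contribution = (O − E)²/E = (45 − 42.8571)² / 42.8571 = 0.107.

0.107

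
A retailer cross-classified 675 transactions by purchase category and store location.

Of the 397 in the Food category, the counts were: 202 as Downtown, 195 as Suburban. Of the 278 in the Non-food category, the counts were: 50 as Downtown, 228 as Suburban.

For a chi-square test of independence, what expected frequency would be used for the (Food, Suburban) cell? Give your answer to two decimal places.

248.79

Row total (Food) = 397; column total (Suburban) = 423; grand total N = 675.
Expected count = (row total × column total) / N = 397 × 423 / 675 = 248.79.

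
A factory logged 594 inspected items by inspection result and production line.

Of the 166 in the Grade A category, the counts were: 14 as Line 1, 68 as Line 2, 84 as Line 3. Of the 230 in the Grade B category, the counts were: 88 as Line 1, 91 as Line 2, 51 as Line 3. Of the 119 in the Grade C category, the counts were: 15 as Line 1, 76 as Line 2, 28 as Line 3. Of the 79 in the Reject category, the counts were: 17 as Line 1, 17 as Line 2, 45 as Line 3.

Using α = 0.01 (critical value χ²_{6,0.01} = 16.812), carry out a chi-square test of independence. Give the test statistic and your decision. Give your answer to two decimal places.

104.34; reject H₀

Row totals: 166, 230, 119, 79. Column totals: 134, 252, 208. Grand total N = 594.
Expected counts (row total × column total / N):
  Grade A, Line 1: 166×134/594 = 37.4478
  Grade A, Line 2: 166×252/594 = 70.4242
  Grade A, Line 3: 166×208/594 = 58.1279
  Grade B, Line 1: 230×134/594 = 51.8855
  Grade B, Line 2: 230×252/594 = 97.5758
  Grade B, Line 3: 230×208/594 = 80.5387
  Grade C, Line 1: 119×134/594 = 26.8451
  Grade C, Line 2: 119×252/594 = 50.4848
  Grade C, Line 3: 119×208/594 = 41.6700
  Reject, Line 1: 79×134/594 = 17.8215
  Reject, Line 2: 79×252/594 = 33.5152
  Reject, Line 3: 79×208/594 = 27.6633
Contributions (O − E)²/E:
  (14 − 37.4478)²/37.4478 = 14.6818
  (68 − 70.4242)²/70.4242 = 0.0834
  (84 − 58.1279)²/58.1279 = 11.5154
  (88 − 51.8855)²/51.8855 = 25.1372
  (91 − 97.5758)²/97.5758 = 0.4432
  (51 − 80.5387)²/80.5387 = 10.8337
  (15 − 26.8451)²/26.8451 = 5.2265
  (76 − 50.4848)²/50.4848 = 12.8955
  (28 − 41.6700)²/41.6700 = 4.4845
  (17 − 17.8215)²/17.8215 = 0.0379
  (17 − 33.5152)²/33.5152 = 8.1382
  (45 − 27.6633)²/27.6633 = 10.8650
χ² = 14.6818 + 0.0834 + 11.5154 + 25.1372 + 0.4432 + 10.8337 + 5.2265 + 12.8955 + 4.4845 + 0.0379 + 8.1382 + 10.8650 = 104.34
df = (4−1)(3−1) = 6. Since 104.34 > 16.812, reject the null hypothesis of independence at α = 0.01.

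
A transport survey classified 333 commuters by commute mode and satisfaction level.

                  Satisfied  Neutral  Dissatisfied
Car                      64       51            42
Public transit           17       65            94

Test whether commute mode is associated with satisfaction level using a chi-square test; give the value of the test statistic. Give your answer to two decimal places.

Row totals: 157, 176. Column totals: 81, 116, 136. Grand total N = 333.
Expected counts (row total × column total / N):
  Car, Satisfied: 157×81/333 = 38.1892
  Car, Neutral: 157×116/333 = 54.6907
  Car, Dissatisfied: 157×136/333 = 64.1201
  Public transit, Satisfied: 176×81/333 = 42.8108
  Public transit, Neutral: 176×116/333 = 61.3093
  Public transit, Dissatisfied: 176×136/333 = 71.8799
Contributions (O − E)²/E:
  (64 − 38.1892)²/38.1892 = 17.4447
  (51 − 54.6907)²/54.6907 = 0.2491
  (42 − 64.1201)²/64.1201 = 7.6310
  (17 − 42.8108)²/42.8108 = 15.5614
  (65 − 61.3093)²/61.3093 = 0.2222
  (94 − 71.8799)²/71.8799 = 6.8072
χ² = 17.4447 + 0.2491 + 7.6310 + 15.5614 + 0.2222 + 6.8072 = 47.92

47.92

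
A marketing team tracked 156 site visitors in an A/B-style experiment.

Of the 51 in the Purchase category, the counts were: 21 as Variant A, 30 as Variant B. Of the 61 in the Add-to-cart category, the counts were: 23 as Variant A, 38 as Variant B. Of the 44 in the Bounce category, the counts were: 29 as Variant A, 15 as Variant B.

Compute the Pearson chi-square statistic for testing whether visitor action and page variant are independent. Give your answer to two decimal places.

9.13

Row totals: 51, 61, 44. Column totals: 73, 83. Grand total N = 156.
Expected counts (row total × column total / N):
  Purchase, Variant A: 51×73/156 = 23.865
  Purchase, Variant B: 51×83/156 = 27.135
  Add-to-cart, Variant A: 61×73/156 = 28.545
  Add-to-cart, Variant B: 61×83/156 = 32.455
  Bounce, Variant A: 44×73/156 = 20.590
  Bounce, Variant B: 44×83/156 = 23.410
Contributions (O − E)²/E:
  (21 − 23.865)²/23.865 = 0.3439
  (30 − 27.135)²/27.135 = 0.3025
  (23 − 28.545)²/28.545 = 1.0771
  (38 − 32.455)²/32.455 = 0.9474
  (29 − 20.590)²/20.590 = 3.4351
  (15 − 23.410)²/23.410 = 3.0213
χ² = 0.3439 + 0.3025 + 1.0771 + 0.9474 + 3.4351 + 3.0213 = 9.13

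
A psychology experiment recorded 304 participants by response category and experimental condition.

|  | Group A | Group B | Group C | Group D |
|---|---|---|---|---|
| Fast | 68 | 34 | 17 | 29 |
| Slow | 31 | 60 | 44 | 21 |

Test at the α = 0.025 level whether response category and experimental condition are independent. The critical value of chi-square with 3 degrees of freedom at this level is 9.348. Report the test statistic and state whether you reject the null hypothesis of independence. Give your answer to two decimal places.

Row totals: 148, 156. Column totals: 99, 94, 61, 50. Grand total N = 304.
Expected counts (row total × column total / N):
  Fast, Group A: 148×99/304 = 48.197
  Fast, Group B: 148×94/304 = 45.763
  Fast, Group C: 148×61/304 = 29.697
  Fast, Group D: 148×50/304 = 24.342
  Slow, Group A: 156×99/304 = 50.803
  Slow, Group B: 156×94/304 = 48.237
  Slow, Group C: 156×61/304 = 31.303
  Slow, Group D: 156×50/304 = 25.658
Contributions (O − E)²/E:
  (68 − 48.197)²/48.197 = 8.1366
  (34 − 45.763)²/45.763 = 3.0236
  (17 − 29.697)²/29.697 = 5.4286
  (29 − 24.342)²/24.342 = 0.8913
  (31 − 50.803)²/50.803 = 7.7192
  (60 − 48.237)²/48.237 = 2.8685
  (44 − 31.303)²/31.303 = 5.1501
  (21 − 25.658)²/25.658 = 0.8456
χ² = 8.1366 + 3.0236 + 5.4286 + 0.8913 + 7.7192 + 2.8685 + 5.1501 + 0.8456 = 34.06
df = (2−1)(4−1) = 3. Since 34.06 > 9.348, reject the null hypothesis of independence at α = 0.025.

34.06; reject H₀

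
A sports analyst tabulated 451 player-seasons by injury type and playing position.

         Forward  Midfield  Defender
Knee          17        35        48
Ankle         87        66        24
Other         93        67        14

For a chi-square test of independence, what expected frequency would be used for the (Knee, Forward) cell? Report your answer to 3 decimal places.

43.681

Row total (Knee) = 100; column total (Forward) = 197; grand total N = 451.
Expected count = (row total × column total) / N = 100 × 197 / 451 = 43.681.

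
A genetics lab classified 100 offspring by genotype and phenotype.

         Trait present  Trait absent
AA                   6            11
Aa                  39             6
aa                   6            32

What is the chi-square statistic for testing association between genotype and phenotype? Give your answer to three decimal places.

Row totals: 17, 45, 38. Column totals: 51, 49. Grand total N = 100.
Expected counts (row total × column total / N):
  AA, Trait present: 17×51/100 = 8.6700
  AA, Trait absent: 17×49/100 = 8.3300
  Aa, Trait present: 45×51/100 = 22.9500
  Aa, Trait absent: 45×49/100 = 22.0500
  aa, Trait present: 38×51/100 = 19.3800
  aa, Trait absent: 38×49/100 = 18.6200
Contributions (O − E)²/E:
  (6 − 8.6700)²/8.6700 = 0.8222
  (11 − 8.3300)²/8.3300 = 0.8558
  (39 − 22.9500)²/22.9500 = 11.2245
  (6 − 22.0500)²/22.0500 = 11.6827
  (6 − 19.3800)²/19.3800 = 9.2376
  (32 − 18.6200)²/18.6200 = 9.6146
χ² = 0.8222 + 0.8558 + 11.2245 + 11.6827 + 9.2376 + 9.6146 = 43.437

43.437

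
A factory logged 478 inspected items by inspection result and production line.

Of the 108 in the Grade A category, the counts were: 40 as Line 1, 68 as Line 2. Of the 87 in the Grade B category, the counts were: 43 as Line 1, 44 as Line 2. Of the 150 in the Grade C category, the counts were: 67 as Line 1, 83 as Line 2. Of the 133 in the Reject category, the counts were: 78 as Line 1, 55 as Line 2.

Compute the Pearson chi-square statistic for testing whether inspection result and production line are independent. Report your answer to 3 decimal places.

Row totals: 108, 87, 150, 133. Column totals: 228, 250. Grand total N = 478.
Expected counts (row total × column total / N):
  Grade A, Line 1: 108×228/478 = 51.5146
  Grade A, Line 2: 108×250/478 = 56.4854
  Grade B, Line 1: 87×228/478 = 41.4979
  Grade B, Line 2: 87×250/478 = 45.5021
  Grade C, Line 1: 150×228/478 = 71.5481
  Grade C, Line 2: 150×250/478 = 78.4519
  Reject, Line 1: 133×228/478 = 63.4393
  Reject, Line 2: 133×250/478 = 69.5607
Contributions (O − E)²/E:
  (40 − 51.5146)²/51.5146 = 2.5738
  (68 − 56.4854)²/56.4854 = 2.3473
  (43 − 41.4979)²/41.4979 = 0.0544
  (44 − 45.5021)²/45.5021 = 0.0496
  (67 − 71.5481)²/71.5481 = 0.2891
  (83 − 78.4519)²/78.4519 = 0.2637
  (78 − 63.4393)²/63.4393 = 3.3420
  (55 − 69.5607)²/69.5607 = 3.0479
χ² = 2.5738 + 2.3473 + 0.0544 + 0.0496 + 0.2891 + 0.2637 + 3.3420 + 3.0479 = 11.968

11.968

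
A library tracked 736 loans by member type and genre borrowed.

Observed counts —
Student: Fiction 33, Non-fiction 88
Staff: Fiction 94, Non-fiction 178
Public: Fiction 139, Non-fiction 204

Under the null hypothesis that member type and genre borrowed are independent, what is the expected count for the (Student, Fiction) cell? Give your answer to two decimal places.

Row total (Student) = 121; column total (Fiction) = 266; grand total N = 736.
Expected count = (row total × column total) / N = 121 × 266 / 736 = 43.73.

43.73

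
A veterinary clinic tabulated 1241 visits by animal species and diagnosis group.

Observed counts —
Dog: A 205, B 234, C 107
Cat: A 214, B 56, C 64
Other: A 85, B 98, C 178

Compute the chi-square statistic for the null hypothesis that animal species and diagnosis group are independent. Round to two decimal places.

Row totals: 546, 334, 361. Column totals: 504, 388, 349. Grand total N = 1241.
Expected counts (row total × column total / N):
  Dog, A: 546×504/1241 = 221.744
  Dog, B: 546×388/1241 = 170.707
  Dog, C: 546×349/1241 = 153.549
  Cat, A: 334×504/1241 = 135.645
  Cat, B: 334×388/1241 = 104.425
  Cat, C: 334×349/1241 = 93.929
  Other, A: 361×504/1241 = 146.611
  Other, B: 361×388/1241 = 112.867
  Other, C: 361×349/1241 = 101.522
Contributions (O − E)²/E:
  (205 − 221.744)²/221.744 = 1.2643
  (234 − 170.707)²/170.707 = 23.4671
  (107 − 153.549)²/153.549 = 14.1115
  (214 − 135.645)²/135.645 = 45.2616
  (56 − 104.425)²/104.425 = 22.4561
  (64 − 93.929)²/93.929 = 9.5364
  (85 − 146.611)²/146.611 = 25.8911
  (98 − 112.867)²/112.867 = 1.9583
  (178 − 101.522)²/101.522 = 57.6120
χ² = 1.2643 + 23.4671 + 14.1115 + 45.2616 + 22.4561 + 9.5364 + 25.8911 + 1.9583 + 57.6120 = 201.56

201.56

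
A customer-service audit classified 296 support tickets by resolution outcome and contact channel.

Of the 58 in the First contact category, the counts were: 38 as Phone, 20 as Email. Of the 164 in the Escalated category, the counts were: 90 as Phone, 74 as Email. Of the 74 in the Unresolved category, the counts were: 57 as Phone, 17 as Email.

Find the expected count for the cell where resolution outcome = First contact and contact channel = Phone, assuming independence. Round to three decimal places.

Row total (First contact) = 58; column total (Phone) = 185; grand total N = 296.
Expected count = (row total × column total) / N = 58 × 185 / 296 = 36.250.

36.250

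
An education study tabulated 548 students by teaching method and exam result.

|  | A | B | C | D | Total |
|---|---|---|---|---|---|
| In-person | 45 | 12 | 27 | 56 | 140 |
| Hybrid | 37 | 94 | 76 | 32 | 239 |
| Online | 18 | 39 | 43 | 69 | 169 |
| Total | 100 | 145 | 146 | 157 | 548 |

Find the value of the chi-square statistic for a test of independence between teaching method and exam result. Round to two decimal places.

93.58

Grand total N = 548.
Expected counts (row total × column total / N):
  In-person, A: 140×100/548 = 25.547
  In-person, B: 140×145/548 = 37.044
  In-person, C: 140×146/548 = 37.299
  In-person, D: 140×157/548 = 40.109
  Hybrid, A: 239×100/548 = 43.613
  Hybrid, B: 239×145/548 = 63.239
  Hybrid, C: 239×146/548 = 63.675
  Hybrid, D: 239×157/548 = 68.473
  Online, A: 169×100/548 = 30.839
  Online, B: 169×145/548 = 44.717
  Online, C: 169×146/548 = 45.026
  Online, D: 169×157/548 = 48.418
Contributions (O − E)²/E:
  (45 − 25.547)²/25.547 = 14.8127
  (12 − 37.044)²/37.044 = 16.9313
  (27 − 37.299)²/37.299 = 2.8438
  (56 − 40.109)²/40.109 = 6.2959
  (37 − 43.613)²/43.613 = 1.0027
  (94 − 63.239)²/63.239 = 14.9629
  (76 − 63.675)²/63.675 = 2.3856
  (32 − 68.473)²/68.473 = 19.4278
  (18 − 30.839)²/30.839 = 5.3452
  (39 − 44.717)²/44.717 = 0.7309
  (43 − 45.026)²/45.026 = 0.0912
  (69 − 48.418)²/48.418 = 8.7492
χ² = 14.8127 + 16.9313 + 2.8438 + 6.2959 + 1.0027 + 14.9629 + 2.3856 + 19.4278 + 5.3452 + 0.7309 + 0.0912 + 8.7492 = 93.58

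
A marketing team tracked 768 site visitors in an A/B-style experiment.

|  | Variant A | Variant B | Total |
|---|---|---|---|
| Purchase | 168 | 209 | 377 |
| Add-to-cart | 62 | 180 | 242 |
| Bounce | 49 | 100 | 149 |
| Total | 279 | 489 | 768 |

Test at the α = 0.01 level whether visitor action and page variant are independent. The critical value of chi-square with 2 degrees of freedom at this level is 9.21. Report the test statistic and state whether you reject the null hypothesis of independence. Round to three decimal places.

Grand total N = 768.
Expected counts (row total × column total / N):
  Purchase, Variant A: 377×279/768 = 136.9570
  Purchase, Variant B: 377×489/768 = 240.0430
  Add-to-cart, Variant A: 242×279/768 = 87.9141
  Add-to-cart, Variant B: 242×489/768 = 154.0859
  Bounce, Variant A: 149×279/768 = 54.1289
  Bounce, Variant B: 149×489/768 = 94.8711
Contributions (O − E)²/E:
  (168 − 136.9570)²/136.9570 = 7.0363
  (209 − 240.0430)²/240.0430 = 4.0146
  (62 − 87.9141)²/87.9141 = 7.6386
  (180 − 154.0859)²/154.0859 = 4.3582
  (49 − 54.1289)²/54.1289 = 0.4860
  (100 − 94.8711)²/94.8711 = 0.2773
χ² = 7.0363 + 4.0146 + 7.6386 + 4.3582 + 0.4860 + 0.2773 = 23.811
df = (3−1)(2−1) = 2. Since 23.811 > 9.21, reject the null hypothesis of independence at α = 0.01.

23.811; reject H₀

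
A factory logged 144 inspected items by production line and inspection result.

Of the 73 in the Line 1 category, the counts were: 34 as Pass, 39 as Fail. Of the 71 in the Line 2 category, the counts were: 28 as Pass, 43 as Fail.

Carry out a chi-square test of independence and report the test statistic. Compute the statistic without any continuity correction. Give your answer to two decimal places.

0.75

Row totals: 73, 71. Column totals: 62, 82. Grand total N = 144.
Expected counts (row total × column total / N):
  Line 1, Pass: 73×62/144 = 31.431
  Line 1, Fail: 73×82/144 = 41.569
  Line 2, Pass: 71×62/144 = 30.569
  Line 2, Fail: 71×82/144 = 40.431
Contributions (O − E)²/E:
  (34 − 31.431)²/31.431 = 0.2100
  (39 − 41.569)²/41.569 = 0.1588
  (28 − 30.569)²/30.569 = 0.2159
  (43 − 40.431)²/40.431 = 0.1632
χ² = 0.2100 + 0.1588 + 0.2159 + 0.1632 = 0.75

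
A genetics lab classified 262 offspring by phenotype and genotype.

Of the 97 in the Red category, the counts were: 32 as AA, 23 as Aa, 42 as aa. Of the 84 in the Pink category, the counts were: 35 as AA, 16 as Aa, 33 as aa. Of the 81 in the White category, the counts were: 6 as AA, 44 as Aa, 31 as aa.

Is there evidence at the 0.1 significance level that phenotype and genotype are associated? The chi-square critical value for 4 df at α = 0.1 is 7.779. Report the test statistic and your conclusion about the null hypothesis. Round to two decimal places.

Row totals: 97, 84, 81. Column totals: 73, 83, 106. Grand total N = 262.
Expected counts (row total × column total / N):
  Red, AA: 97×73/262 = 27.027
  Red, Aa: 97×83/262 = 30.729
  Red, aa: 97×106/262 = 39.244
  Pink, AA: 84×73/262 = 23.405
  Pink, Aa: 84×83/262 = 26.611
  Pink, aa: 84×106/262 = 33.985
  White, AA: 81×73/262 = 22.569
  White, Aa: 81×83/262 = 25.660
  White, aa: 81×106/262 = 32.771
Contributions (O − E)²/E:
  (32 − 27.027)²/27.027 = 0.9150
  (23 − 30.729)²/30.729 = 1.9440
  (42 − 39.244)²/39.244 = 0.1935
  (35 − 23.405)²/23.405 = 5.7442
  (16 − 26.611)²/26.611 = 4.2311
  (33 − 33.985)²/33.985 = 0.0285
  (6 − 22.569)²/22.569 = 12.1641
  (44 − 25.660)²/25.660 = 13.1082
  (31 − 32.771)²/32.771 = 0.0957
χ² = 0.9150 + 1.9440 + 0.1935 + 5.7442 + 4.2311 + 0.0285 + 12.1641 + 13.1082 + 0.0957 = 38.42
df = (3−1)(3−1) = 4. Since 38.42 > 7.779, reject the null hypothesis of independence at α = 0.1.

38.42; reject H₀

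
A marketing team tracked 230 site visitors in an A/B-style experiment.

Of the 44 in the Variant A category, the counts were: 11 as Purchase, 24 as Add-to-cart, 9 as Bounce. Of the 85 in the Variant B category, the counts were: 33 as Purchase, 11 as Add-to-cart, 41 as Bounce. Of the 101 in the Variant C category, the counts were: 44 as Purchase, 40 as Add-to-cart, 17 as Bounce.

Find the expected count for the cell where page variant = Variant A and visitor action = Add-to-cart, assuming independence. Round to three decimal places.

Row total (Variant A) = 44; column total (Add-to-cart) = 75; grand total N = 230.
Expected count = (row total × column total) / N = 44 × 75 / 230 = 14.348.

14.348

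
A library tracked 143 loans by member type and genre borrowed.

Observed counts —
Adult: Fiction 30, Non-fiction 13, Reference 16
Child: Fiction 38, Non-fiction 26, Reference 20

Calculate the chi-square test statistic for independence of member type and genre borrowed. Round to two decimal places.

Row totals: 59, 84. Column totals: 68, 39, 36. Grand total N = 143.
Expected counts (row total × column total / N):
  Adult, Fiction: 59×68/143 = 28.056
  Adult, Non-fiction: 59×39/143 = 16.091
  Adult, Reference: 59×36/143 = 14.853
  Child, Fiction: 84×68/143 = 39.944
  Child, Non-fiction: 84×39/143 = 22.909
  Child, Reference: 84×36/143 = 21.147
Contributions (O − E)²/E:
  (30 − 28.056)²/28.056 = 0.1347
  (13 − 16.091)²/16.091 = 0.5938
  (16 − 14.853)²/14.853 = 0.0886
  (38 − 39.944)²/39.944 = 0.0946
  (26 − 22.909)²/22.909 = 0.4171
  (20 − 21.147)²/21.147 = 0.0622
χ² = 0.1347 + 0.5938 + 0.0886 + 0.0946 + 0.4171 + 0.0622 = 1.39

1.39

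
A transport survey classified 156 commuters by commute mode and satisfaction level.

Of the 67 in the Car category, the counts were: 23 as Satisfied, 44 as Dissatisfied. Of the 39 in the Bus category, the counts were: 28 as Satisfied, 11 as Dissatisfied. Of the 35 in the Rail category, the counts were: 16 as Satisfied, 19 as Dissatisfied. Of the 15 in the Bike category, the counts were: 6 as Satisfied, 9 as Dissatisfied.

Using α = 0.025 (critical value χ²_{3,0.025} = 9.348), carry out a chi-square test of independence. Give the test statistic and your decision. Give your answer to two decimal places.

Row totals: 67, 39, 35, 15. Column totals: 73, 83. Grand total N = 156.
Expected counts (row total × column total / N):
  Car, Satisfied: 67×73/156 = 31.353
  Car, Dissatisfied: 67×83/156 = 35.647
  Bus, Satisfied: 39×73/156 = 18.250
  Bus, Dissatisfied: 39×83/156 = 20.750
  Rail, Satisfied: 35×73/156 = 16.378
  Rail, Dissatisfied: 35×83/156 = 18.622
  Bike, Satisfied: 15×73/156 = 7.019
  Bike, Dissatisfied: 15×83/156 = 7.981
Contributions (O − E)²/E:
  (23 − 31.353)²/31.353 = 2.2254
  (44 − 35.647)²/35.647 = 1.9573
  (28 − 18.250)²/18.250 = 5.2089
  (11 − 20.750)²/20.750 = 4.5813
  (16 − 16.378)²/16.378 = 0.0087
  (19 − 18.622)²/18.622 = 0.0077
  (6 − 7.019)²/7.019 = 0.1479
  (9 − 7.981)²/7.981 = 0.1301
χ² = 2.2254 + 1.9573 + 5.2089 + 4.5813 + 0.0087 + 0.0077 + 0.1479 + 0.1301 = 14.27
df = (4−1)(2−1) = 3. Since 14.27 > 9.348, reject the null hypothesis of independence at α = 0.025.

14.27; reject H₀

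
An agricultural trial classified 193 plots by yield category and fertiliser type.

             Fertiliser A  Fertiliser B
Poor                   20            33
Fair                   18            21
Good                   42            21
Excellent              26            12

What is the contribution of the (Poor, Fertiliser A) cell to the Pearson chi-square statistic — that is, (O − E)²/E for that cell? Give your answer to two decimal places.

2.85

Row total (Poor) = 53; column total (Fertiliser A) = 106; N = 193.
Expected count E = 53 × 106 / 193 = 29.109.
Contribution = (O − E)²/E = (20 − 29.109)² / 29.109 = 2.85.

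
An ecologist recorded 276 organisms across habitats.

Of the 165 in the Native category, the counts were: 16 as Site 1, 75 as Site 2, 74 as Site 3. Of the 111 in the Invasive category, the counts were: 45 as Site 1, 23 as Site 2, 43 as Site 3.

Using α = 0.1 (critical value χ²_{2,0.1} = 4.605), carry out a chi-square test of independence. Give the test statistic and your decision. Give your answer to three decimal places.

40.581; reject H₀

Row totals: 165, 111. Column totals: 61, 98, 117. Grand total N = 276.
Expected counts (row total × column total / N):
  Native, Site 1: 165×61/276 = 36.4674
  Native, Site 2: 165×98/276 = 58.5870
  Native, Site 3: 165×117/276 = 69.9457
  Invasive, Site 1: 111×61/276 = 24.5326
  Invasive, Site 2: 111×98/276 = 39.4130
  Invasive, Site 3: 111×117/276 = 47.0543
Contributions (O − E)²/E:
  (16 − 36.4674)²/36.4674 = 11.4874
  (75 − 58.5870)²/58.5870 = 4.5981
  (74 − 69.9457)²/69.9457 = 0.2350
  (45 − 24.5326)²/24.5326 = 17.0758
  (23 − 39.4130)²/39.4130 = 6.8350
  (43 − 47.0543)²/47.0543 = 0.3493
χ² = 11.4874 + 4.5981 + 0.2350 + 17.0758 + 6.8350 + 0.3493 = 40.581
df = (2−1)(3−1) = 2. Since 40.581 > 4.605, reject the null hypothesis of independence at α = 0.1.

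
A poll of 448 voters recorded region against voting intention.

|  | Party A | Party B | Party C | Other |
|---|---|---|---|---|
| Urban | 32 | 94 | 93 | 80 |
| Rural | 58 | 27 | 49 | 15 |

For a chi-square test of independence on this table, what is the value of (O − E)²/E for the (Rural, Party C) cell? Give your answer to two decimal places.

0.07

Row total (Rural) = 149; column total (Party C) = 142; N = 448.
Expected count E = 149 × 142 / 448 = 47.228.
Contribution = (O − E)²/E = (49 − 47.228)² / 47.228 = 0.07.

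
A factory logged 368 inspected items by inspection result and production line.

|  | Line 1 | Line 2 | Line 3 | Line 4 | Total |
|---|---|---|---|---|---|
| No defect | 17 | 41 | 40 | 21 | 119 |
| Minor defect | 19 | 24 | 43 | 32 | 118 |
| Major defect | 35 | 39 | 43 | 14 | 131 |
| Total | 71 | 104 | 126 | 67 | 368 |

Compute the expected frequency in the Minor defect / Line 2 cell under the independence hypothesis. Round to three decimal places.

33.348

Row total (Minor defect) = 118; column total (Line 2) = 104; grand total N = 368.
Expected count = (row total × column total) / N = 118 × 104 / 368 = 33.348.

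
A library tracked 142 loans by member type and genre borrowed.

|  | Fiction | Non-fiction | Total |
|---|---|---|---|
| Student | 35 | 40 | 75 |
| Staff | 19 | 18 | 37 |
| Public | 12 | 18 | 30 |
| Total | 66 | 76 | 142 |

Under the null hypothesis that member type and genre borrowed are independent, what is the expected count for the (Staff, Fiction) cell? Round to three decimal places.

17.197

Row total (Staff) = 37; column total (Fiction) = 66; grand total N = 142.
Expected count = (row total × column total) / N = 37 × 66 / 142 = 17.197.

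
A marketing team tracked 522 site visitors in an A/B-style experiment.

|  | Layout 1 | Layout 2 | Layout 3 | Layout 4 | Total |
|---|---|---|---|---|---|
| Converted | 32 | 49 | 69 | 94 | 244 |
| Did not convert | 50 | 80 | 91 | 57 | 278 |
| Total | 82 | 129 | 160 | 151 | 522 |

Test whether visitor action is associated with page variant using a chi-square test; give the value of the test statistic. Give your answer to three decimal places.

21.368

Grand total N = 522.
Expected counts (row total × column total / N):
  Converted, Layout 1: 244×82/522 = 38.3295
  Converted, Layout 2: 244×129/522 = 60.2989
  Converted, Layout 3: 244×160/522 = 74.7893
  Converted, Layout 4: 244×151/522 = 70.5824
  Did not convert, Layout 1: 278×82/522 = 43.6705
  Did not convert, Layout 2: 278×129/522 = 68.7011
  Did not convert, Layout 3: 278×160/522 = 85.2107
  Did not convert, Layout 4: 278×151/522 = 80.4176
Contributions (O − E)²/E:
  (32 − 38.3295)²/38.3295 = 1.0452
  (49 − 60.2989)²/60.2989 = 2.1172
  (69 − 74.7893)²/74.7893 = 0.4481
  (94 − 70.5824)²/70.5824 = 7.7694
  (50 − 43.6705)²/43.6705 = 0.9174
  (80 − 68.7011)²/68.7011 = 1.8583
  (91 − 85.2107)²/85.2107 = 0.3933
  (57 − 80.4176)²/80.4176 = 6.8192
χ² = 1.0452 + 2.1172 + 0.4481 + 7.7694 + 0.9174 + 1.8583 + 0.3933 + 6.8192 = 21.368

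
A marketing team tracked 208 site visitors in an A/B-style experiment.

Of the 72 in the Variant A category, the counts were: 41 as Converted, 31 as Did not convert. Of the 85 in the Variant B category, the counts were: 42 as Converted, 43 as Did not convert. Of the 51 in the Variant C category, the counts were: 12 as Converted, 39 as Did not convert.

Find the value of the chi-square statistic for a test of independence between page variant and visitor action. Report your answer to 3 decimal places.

Row totals: 72, 85, 51. Column totals: 95, 113. Grand total N = 208.
Expected counts (row total × column total / N):
  Variant A, Converted: 72×95/208 = 32.8846
  Variant A, Did not convert: 72×113/208 = 39.1154
  Variant B, Converted: 85×95/208 = 38.8221
  Variant B, Did not convert: 85×113/208 = 46.1779
  Variant C, Converted: 51×95/208 = 23.2933
  Variant C, Did not convert: 51×113/208 = 27.7067
Contributions (O − E)²/E:
  (41 − 32.8846)²/32.8846 = 2.0028
  (31 − 39.1154)²/39.1154 = 1.6837
  (42 − 38.8221)²/38.8221 = 0.2601
  (43 − 46.1779)²/46.1779 = 0.2187
  (12 − 23.2933)²/23.2933 = 5.4753
  (39 − 27.7067)²/27.7067 = 4.6032
χ² = 2.0028 + 1.6837 + 0.2601 + 0.2187 + 5.4753 + 4.6032 = 14.244

14.244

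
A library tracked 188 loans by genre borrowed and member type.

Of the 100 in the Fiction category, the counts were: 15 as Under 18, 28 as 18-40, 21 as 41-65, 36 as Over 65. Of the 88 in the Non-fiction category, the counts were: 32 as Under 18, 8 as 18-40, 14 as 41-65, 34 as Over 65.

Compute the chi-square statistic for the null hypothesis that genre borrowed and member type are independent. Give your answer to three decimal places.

18.025

Row totals: 100, 88. Column totals: 47, 36, 35, 70. Grand total N = 188.
Expected counts (row total × column total / N):
  Fiction, Under 18: 100×47/188 = 25.0000
  Fiction, 18-40: 100×36/188 = 19.1489
  Fiction, 41-65: 100×35/188 = 18.6170
  Fiction, Over 65: 100×70/188 = 37.2340
  Non-fiction, Under 18: 88×47/188 = 22.0000
  Non-fiction, 18-40: 88×36/188 = 16.8511
  Non-fiction, 41-65: 88×35/188 = 16.3830
  Non-fiction, Over 65: 88×70/188 = 32.7660
Contributions (O − E)²/E:
  (15 − 25.0000)²/25.0000 = 4.0000
  (28 − 19.1489)²/19.1489 = 4.0912
  (21 − 18.6170)²/18.6170 = 0.3050
  (36 − 37.2340)²/37.2340 = 0.0409
  (32 − 22.0000)²/22.0000 = 4.5455
  (8 − 16.8511)²/16.8511 = 4.6491
  (14 − 16.3830)²/16.3830 = 0.3466
  (34 − 32.7660)²/32.7660 = 0.0465
χ² = 4.0000 + 4.0912 + 0.3050 + 0.0409 + 4.5455 + 4.6491 + 0.3466 + 0.0465 = 18.025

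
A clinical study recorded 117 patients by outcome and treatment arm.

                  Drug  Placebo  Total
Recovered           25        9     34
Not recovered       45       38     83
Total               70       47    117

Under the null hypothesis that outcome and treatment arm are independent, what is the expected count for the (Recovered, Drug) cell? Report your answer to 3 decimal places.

20.342

Row total (Recovered) = 34; column total (Drug) = 70; grand total N = 117.
Expected count = (row total × column total) / N = 34 × 70 / 117 = 20.342.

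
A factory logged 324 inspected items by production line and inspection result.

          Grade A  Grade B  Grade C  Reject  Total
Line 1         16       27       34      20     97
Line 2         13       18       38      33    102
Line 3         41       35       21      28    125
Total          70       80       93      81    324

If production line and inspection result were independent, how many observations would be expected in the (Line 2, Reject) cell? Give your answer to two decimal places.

Row total (Line 2) = 102; column total (Reject) = 81; grand total N = 324.
Expected count = (row total × column total) / N = 102 × 81 / 324 = 25.50.

25.50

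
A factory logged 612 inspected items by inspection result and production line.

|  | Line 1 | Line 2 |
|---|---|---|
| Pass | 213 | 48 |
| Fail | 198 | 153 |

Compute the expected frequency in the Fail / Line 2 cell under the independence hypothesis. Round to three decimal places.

Row total (Fail) = 351; column total (Line 2) = 201; grand total N = 612.
Expected count = (row total × column total) / N = 351 × 201 / 612 = 115.279.

115.279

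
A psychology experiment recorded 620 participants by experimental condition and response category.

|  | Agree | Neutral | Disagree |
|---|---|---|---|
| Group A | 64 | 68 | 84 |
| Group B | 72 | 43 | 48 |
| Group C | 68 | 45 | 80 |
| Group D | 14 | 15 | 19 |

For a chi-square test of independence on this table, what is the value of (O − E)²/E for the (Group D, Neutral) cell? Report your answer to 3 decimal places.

0.234

Row total (Group D) = 48; column total (Neutral) = 171; N = 620.
Expected count E = 48 × 171 / 620 = 13.2387.
Contribution = (O − E)²/E = (15 − 13.2387)² / 13.2387 = 0.234.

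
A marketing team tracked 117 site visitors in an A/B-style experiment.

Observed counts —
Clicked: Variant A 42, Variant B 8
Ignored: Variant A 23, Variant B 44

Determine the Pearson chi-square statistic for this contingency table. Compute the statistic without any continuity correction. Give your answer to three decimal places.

Row totals: 50, 67. Column totals: 65, 52. Grand total N = 117.
Expected counts (row total × column total / N):
  Clicked, Variant A: 50×65/117 = 27.7778
  Clicked, Variant B: 50×52/117 = 22.2222
  Ignored, Variant A: 67×65/117 = 37.2222
  Ignored, Variant B: 67×52/117 = 29.7778
Contributions (O − E)²/E:
  (42 − 27.7778)²/27.7778 = 7.2817
  (8 − 22.2222)²/22.2222 = 9.1022
  (23 − 37.2222)²/37.2222 = 5.4341
  (44 − 29.7778)²/29.7778 = 6.7927
χ² = 7.2817 + 9.1022 + 5.4341 + 6.7927 = 28.611

28.611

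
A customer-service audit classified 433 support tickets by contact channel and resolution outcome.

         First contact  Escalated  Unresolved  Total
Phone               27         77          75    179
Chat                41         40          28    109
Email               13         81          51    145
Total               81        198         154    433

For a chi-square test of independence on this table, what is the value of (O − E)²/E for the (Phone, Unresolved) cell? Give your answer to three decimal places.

2.019

Row total (Phone) = 179; column total (Unresolved) = 154; N = 433.
Expected count E = 179 × 154 / 433 = 63.6628.
Contribution = (O − E)²/E = (75 − 63.6628)² / 63.6628 = 2.019.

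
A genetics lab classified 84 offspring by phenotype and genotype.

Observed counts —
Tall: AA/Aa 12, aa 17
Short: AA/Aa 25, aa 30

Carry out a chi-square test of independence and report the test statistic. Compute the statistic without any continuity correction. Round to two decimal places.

0.13

Row totals: 29, 55. Column totals: 37, 47. Grand total N = 84.
Expected counts (row total × column total / N):
  Tall, AA/Aa: 29×37/84 = 12.774
  Tall, aa: 29×47/84 = 16.226
  Short, AA/Aa: 55×37/84 = 24.226
  Short, aa: 55×47/84 = 30.774
Contributions (O − E)²/E:
  (12 − 12.774)²/12.774 = 0.0469
  (17 − 16.226)²/16.226 = 0.0369
  (25 − 24.226)²/24.226 = 0.0247
  (30 − 30.774)²/30.774 = 0.0195
χ² = 0.0469 + 0.0369 + 0.0247 + 0.0195 = 0.13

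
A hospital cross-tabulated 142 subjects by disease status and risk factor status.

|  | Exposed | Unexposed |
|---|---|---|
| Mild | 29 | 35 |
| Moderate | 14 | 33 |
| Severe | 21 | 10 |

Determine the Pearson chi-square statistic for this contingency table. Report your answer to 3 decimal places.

Row totals: 64, 47, 31. Column totals: 64, 78. Grand total N = 142.
Expected counts (row total × column total / N):
  Mild, Exposed: 64×64/142 = 28.8451
  Mild, Unexposed: 64×78/142 = 35.1549
  Moderate, Exposed: 47×64/142 = 21.1831
  Moderate, Unexposed: 47×78/142 = 25.8169
  Severe, Exposed: 31×64/142 = 13.9718
  Severe, Unexposed: 31×78/142 = 17.0282
Contributions (O − E)²/E:
  (29 − 28.8451)²/28.8451 = 0.0008
  (35 − 35.1549)²/35.1549 = 0.0007
  (14 − 21.1831)²/21.1831 = 2.4358
  (33 − 25.8169)²/25.8169 = 1.9986
  (21 − 13.9718)²/13.9718 = 3.5354
  (10 − 17.0282)²/17.0282 = 2.9008
χ² = 0.0008 + 0.0007 + 2.4358 + 1.9986 + 3.5354 + 2.9008 = 10.872

10.872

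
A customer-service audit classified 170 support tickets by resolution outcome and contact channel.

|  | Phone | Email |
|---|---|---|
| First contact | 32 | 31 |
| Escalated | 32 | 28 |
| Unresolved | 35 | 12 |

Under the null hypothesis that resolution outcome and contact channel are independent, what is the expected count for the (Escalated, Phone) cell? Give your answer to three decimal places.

Row total (Escalated) = 60; column total (Phone) = 99; grand total N = 170.
Expected count = (row total × column total) / N = 60 × 99 / 170 = 34.941.

34.941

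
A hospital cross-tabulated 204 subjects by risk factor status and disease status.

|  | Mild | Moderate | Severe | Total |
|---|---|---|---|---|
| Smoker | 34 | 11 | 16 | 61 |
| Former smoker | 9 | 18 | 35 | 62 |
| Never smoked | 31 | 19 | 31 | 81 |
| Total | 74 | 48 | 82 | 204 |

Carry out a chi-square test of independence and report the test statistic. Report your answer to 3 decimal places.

Grand total N = 204.
Expected counts (row total × column total / N):
  Smoker, Mild: 61×74/204 = 22.1275
  Smoker, Moderate: 61×48/204 = 14.3529
  Smoker, Severe: 61×82/204 = 24.5196
  Former smoker, Mild: 62×74/204 = 22.4902
  Former smoker, Moderate: 62×48/204 = 14.5882
  Former smoker, Severe: 62×82/204 = 24.9216
  Never smoked, Mild: 81×74/204 = 29.3824
  Never smoked, Moderate: 81×48/204 = 19.0588
  Never smoked, Severe: 81×82/204 = 32.5588
Contributions (O − E)²/E:
  (34 − 22.1275)²/22.1275 = 6.3702
  (11 − 14.3529)²/14.3529 = 0.7833
  (16 − 24.5196)²/24.5196 = 2.9602
  (9 − 22.4902)²/22.4902 = 8.0918
  (18 − 14.5882)²/14.5882 = 0.7979
  (35 − 24.9216)²/24.9216 = 4.0757
  (31 − 29.3824)²/29.3824 = 0.0891
  (19 − 19.0588)²/19.0588 = 0.0002
  (31 − 32.5588)²/32.5588 = 0.0746
χ² = 6.3702 + 0.7833 + 2.9602 + 8.0918 + 0.7979 + 4.0757 + 0.0891 + 0.0002 + 0.0746 = 23.243

23.243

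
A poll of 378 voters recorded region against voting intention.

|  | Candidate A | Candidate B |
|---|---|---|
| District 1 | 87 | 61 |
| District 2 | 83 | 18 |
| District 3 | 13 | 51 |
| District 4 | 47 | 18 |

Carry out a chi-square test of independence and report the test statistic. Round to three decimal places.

Row totals: 148, 101, 64, 65. Column totals: 230, 148. Grand total N = 378.
Expected counts (row total × column total / N):
  District 1, Candidate A: 148×230/378 = 90.0529
  District 1, Candidate B: 148×148/378 = 57.9471
  District 2, Candidate A: 101×230/378 = 61.4550
  District 2, Candidate B: 101×148/378 = 39.5450
  District 3, Candidate A: 64×230/378 = 38.9418
  District 3, Candidate B: 64×148/378 = 25.0582
  District 4, Candidate A: 65×230/378 = 39.5503
  District 4, Candidate B: 65×148/378 = 25.4497
Contributions (O − E)²/E:
  (87 − 90.0529)²/90.0529 = 0.1035
  (61 − 57.9471)²/57.9471 = 0.1608
  (83 − 61.4550)²/61.4550 = 7.5533
  (18 − 39.5450)²/39.5450 = 11.7382
  (13 − 38.9418)²/38.9418 = 17.2816
  (51 − 25.0582)²/25.0582 = 26.8566
  (47 − 39.5503)²/39.5503 = 1.4032
  (18 − 25.4497)²/25.4497 = 2.1807
χ² = 0.1035 + 0.1608 + 7.5533 + 11.7382 + 17.2816 + 26.8566 + 1.4032 + 2.1807 = 67.278

67.278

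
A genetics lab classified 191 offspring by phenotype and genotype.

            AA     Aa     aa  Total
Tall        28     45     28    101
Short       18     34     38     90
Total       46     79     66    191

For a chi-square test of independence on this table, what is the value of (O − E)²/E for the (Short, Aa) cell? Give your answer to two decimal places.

0.28

Row total (Short) = 90; column total (Aa) = 79; N = 191.
Expected count E = 90 × 79 / 191 = 37.225.
Contribution = (O − E)²/E = (34 − 37.225)² / 37.225 = 0.28.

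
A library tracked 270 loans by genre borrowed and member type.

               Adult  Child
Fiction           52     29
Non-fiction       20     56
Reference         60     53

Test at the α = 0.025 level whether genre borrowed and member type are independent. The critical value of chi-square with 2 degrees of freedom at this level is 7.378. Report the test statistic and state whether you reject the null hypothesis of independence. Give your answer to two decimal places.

Row totals: 81, 76, 113. Column totals: 132, 138. Grand total N = 270.
Expected counts (row total × column total / N):
  Fiction, Adult: 81×132/270 = 39.600
  Fiction, Child: 81×138/270 = 41.400
  Non-fiction, Adult: 76×132/270 = 37.156
  Non-fiction, Child: 76×138/270 = 38.844
  Reference, Adult: 113×132/270 = 55.244
  Reference, Child: 113×138/270 = 57.756
Contributions (O − E)²/E:
  (52 − 39.600)²/39.600 = 3.8828
  (29 − 41.400)²/41.400 = 3.7140
  (20 − 37.156)²/37.156 = 7.9214
  (56 − 38.844)²/38.844 = 7.5772
  (60 − 55.244)²/55.244 = 0.4094
  (53 − 57.756)²/57.756 = 0.3916
χ² = 3.8828 + 3.7140 + 7.9214 + 7.5772 + 0.4094 + 0.3916 = 23.90
df = (3−1)(2−1) = 2. Since 23.90 > 7.378, reject the null hypothesis of independence at α = 0.025.

23.90; reject H₀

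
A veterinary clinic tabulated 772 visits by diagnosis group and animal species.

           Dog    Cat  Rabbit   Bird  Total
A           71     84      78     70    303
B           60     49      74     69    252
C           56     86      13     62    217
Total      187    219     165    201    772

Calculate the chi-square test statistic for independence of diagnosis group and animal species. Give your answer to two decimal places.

53.12

Grand total N = 772.
Expected counts (row total × column total / N):
  A, Dog: 303×187/772 = 73.395
  A, Cat: 303×219/772 = 85.955
  A, Rabbit: 303×165/772 = 64.760
  A, Bird: 303×201/772 = 78.890
  B, Dog: 252×187/772 = 61.041
  B, Cat: 252×219/772 = 71.487
  B, Rabbit: 252×165/772 = 53.860
  B, Bird: 252×201/772 = 65.611
  C, Dog: 217×187/772 = 52.563
  C, Cat: 217×219/772 = 61.558
  C, Rabbit: 217×165/772 = 46.380
  C, Bird: 217×201/772 = 56.499
Contributions (O − E)²/E:
  (71 − 73.395)²/73.395 = 0.0782
  (84 − 85.955)²/85.955 = 0.0445
  (78 − 64.760)²/64.760 = 2.7069
  (70 − 78.890)²/78.890 = 1.0018
  (60 − 61.041)²/61.041 = 0.0178
  (49 − 71.487)²/71.487 = 7.0735
  (74 − 53.860)²/53.860 = 7.5310
  (69 − 65.611)²/65.611 = 0.1751
  (56 − 52.563)²/52.563 = 0.2247
  (86 − 61.558)²/61.558 = 9.7049
  (13 − 46.380)²/46.380 = 24.0238
  (62 − 56.499)²/56.499 = 0.5356
χ² = 0.0782 + 0.0445 + 2.7069 + 1.0018 + 0.0178 + 7.0735 + 7.5310 + 0.1751 + 0.2247 + 9.7049 + 24.0238 + 0.5356 = 53.12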